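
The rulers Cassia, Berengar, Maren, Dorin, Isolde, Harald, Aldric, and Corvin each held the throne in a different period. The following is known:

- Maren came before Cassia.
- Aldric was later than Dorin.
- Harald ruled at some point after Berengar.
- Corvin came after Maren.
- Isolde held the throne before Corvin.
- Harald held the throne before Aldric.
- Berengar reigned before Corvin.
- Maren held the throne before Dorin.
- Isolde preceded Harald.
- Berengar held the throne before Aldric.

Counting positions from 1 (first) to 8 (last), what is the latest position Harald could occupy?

Harald must come before Aldric — 1 ruler forced after them.
Everything else can be placed before Harald in some valid order, so Harald can sit as late as position 8 − 1 = 7.

7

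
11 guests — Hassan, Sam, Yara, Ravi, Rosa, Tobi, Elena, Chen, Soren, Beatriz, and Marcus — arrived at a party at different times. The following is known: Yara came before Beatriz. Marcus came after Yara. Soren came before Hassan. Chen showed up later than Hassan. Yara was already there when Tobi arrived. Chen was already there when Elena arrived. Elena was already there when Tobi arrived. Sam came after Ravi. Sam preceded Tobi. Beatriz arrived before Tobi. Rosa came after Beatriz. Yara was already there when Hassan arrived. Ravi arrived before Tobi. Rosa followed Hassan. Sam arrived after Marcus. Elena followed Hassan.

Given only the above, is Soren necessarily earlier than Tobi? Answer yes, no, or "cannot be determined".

Chain the constraints: Soren → Hassan → Elena → Tobi. Each link is directly stated, so Soren comes before Tobi.

yes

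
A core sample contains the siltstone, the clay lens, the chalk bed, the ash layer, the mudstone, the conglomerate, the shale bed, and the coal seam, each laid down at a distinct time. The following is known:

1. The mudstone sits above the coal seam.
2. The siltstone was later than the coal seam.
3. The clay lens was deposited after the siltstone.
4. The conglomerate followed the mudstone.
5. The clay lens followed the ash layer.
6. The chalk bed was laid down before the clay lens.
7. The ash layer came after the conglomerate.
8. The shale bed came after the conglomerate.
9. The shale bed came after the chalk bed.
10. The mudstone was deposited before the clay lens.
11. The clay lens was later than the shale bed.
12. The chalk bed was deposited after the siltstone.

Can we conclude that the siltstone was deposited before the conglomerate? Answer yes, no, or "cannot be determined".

cannot be determined

No chain of stated constraints runs from the siltstone to the conglomerate, and none runs from the conglomerate to the siltstone either.
So the relative order of the siltstone and the conglomerate is not fixed by the given facts.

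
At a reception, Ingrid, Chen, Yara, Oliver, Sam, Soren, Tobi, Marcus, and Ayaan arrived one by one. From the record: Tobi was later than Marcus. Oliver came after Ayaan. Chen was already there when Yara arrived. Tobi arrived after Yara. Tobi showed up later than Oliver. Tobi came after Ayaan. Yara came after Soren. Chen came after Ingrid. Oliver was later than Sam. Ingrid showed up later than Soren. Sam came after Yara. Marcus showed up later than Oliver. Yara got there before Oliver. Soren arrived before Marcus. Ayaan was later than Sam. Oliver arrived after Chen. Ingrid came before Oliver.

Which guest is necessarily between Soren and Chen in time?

Ingrid

Tracing the constraints gives Soren → Ingrid → Chen, so Ingrid sits after Soren and before Chen.
No other guest is forced both after Soren and before Chen.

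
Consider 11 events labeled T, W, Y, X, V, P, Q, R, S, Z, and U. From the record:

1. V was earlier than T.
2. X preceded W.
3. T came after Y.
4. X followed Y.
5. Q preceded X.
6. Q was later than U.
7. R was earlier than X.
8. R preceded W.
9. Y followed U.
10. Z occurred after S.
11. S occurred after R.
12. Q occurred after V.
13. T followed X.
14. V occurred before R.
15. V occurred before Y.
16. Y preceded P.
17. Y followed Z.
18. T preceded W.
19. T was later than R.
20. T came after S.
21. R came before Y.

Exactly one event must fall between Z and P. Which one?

Tracing the constraints gives Z → Y → P, so Y sits after Z and before P.
No other event is forced both after Z and before P.

Y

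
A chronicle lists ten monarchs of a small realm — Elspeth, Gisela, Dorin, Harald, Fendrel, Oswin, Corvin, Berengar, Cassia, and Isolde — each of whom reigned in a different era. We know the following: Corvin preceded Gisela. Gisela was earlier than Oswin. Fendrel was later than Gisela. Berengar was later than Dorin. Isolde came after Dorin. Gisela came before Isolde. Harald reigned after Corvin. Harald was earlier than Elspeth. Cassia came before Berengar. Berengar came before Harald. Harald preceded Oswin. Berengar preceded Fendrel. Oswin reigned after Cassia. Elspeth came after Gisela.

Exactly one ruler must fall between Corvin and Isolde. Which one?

Tracing the constraints gives Corvin → Gisela → Isolde, so Gisela sits after Corvin and before Isolde.
No other ruler is forced both after Corvin and before Isolde.

Gisela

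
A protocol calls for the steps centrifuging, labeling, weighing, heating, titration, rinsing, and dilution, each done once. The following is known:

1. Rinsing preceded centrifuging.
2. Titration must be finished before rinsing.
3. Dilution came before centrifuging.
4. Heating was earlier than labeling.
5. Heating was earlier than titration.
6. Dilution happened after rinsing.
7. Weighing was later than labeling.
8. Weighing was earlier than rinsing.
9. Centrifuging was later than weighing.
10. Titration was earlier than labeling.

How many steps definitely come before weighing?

Directly stated before weighing: labeling.
Heating reaches weighing via heating → labeling → weighing.
Titration reaches weighing via titration → labeling → weighing.
That's heating, labeling, and titration — 3 in all.

3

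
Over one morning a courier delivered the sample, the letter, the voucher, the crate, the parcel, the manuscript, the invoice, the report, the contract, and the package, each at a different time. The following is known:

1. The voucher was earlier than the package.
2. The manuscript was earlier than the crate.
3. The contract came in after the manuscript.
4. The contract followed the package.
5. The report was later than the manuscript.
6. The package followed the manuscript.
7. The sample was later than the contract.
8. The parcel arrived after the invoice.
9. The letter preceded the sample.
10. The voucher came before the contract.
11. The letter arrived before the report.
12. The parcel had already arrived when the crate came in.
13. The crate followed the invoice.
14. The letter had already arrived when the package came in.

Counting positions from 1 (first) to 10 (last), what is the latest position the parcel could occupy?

The parcel must come before the crate — 1 item forced after it.
Everything else can be placed before the parcel in some valid order, so the parcel can sit as late as position 10 − 1 = 9.

9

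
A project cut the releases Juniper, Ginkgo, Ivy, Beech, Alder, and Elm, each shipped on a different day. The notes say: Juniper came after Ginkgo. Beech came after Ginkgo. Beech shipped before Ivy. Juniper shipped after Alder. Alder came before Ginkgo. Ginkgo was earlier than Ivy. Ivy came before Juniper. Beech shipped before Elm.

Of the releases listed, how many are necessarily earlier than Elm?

3

Directly stated before Elm: Beech.
Alder reaches Elm via Alder → Ginkgo → Beech → Elm.
Ginkgo reaches Elm via Ginkgo → Beech → Elm.
No chain forces Ivy (or any of the others) ahead of Elm.
That's Alder, Beech, and Ginkgo — 3 in all.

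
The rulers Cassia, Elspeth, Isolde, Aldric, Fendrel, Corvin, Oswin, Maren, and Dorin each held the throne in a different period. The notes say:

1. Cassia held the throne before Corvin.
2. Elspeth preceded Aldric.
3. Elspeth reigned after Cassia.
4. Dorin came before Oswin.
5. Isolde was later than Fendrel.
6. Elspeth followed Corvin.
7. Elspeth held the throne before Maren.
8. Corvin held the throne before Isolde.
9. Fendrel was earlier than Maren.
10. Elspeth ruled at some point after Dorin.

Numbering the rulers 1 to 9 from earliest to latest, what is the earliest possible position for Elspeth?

4

Cassia, Corvin, and Dorin must all come before Elspeth — 3 forced predecessors.
Nothing else is forced ahead of Elspeth, so their earliest slot is position 3 + 1 = 4.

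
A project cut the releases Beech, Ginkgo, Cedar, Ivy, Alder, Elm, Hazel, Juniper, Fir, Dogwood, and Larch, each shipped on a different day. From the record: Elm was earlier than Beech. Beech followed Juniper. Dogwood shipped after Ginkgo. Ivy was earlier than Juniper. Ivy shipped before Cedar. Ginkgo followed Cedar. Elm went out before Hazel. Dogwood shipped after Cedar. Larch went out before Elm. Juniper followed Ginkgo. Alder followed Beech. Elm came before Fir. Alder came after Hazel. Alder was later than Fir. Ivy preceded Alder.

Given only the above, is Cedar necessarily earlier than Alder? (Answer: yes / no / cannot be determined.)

yes

Chain the constraints: Cedar → Ginkgo → Juniper → Beech → Alder. Each link is directly stated, so Cedar comes before Alder.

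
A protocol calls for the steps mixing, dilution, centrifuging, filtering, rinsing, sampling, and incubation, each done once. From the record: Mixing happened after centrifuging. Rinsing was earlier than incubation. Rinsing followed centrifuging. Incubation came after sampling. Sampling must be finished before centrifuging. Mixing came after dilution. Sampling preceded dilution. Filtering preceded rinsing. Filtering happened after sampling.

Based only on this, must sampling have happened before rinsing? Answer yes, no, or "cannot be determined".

Chain the constraints: sampling → filtering → rinsing. Each link is directly stated, so sampling comes before rinsing.

yes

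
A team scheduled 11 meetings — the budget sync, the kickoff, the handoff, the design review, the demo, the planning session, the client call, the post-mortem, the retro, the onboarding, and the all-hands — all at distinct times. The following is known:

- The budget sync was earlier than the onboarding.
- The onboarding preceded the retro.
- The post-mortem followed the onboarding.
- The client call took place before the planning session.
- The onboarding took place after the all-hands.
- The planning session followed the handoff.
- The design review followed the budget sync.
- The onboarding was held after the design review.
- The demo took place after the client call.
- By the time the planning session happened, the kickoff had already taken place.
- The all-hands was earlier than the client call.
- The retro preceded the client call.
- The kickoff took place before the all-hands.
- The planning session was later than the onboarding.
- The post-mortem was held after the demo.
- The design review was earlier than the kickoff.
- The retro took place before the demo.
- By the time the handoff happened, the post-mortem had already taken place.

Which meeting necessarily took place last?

the planning session

Every other meeting has a chain of constraints placing it before the planning session, so the planning session is last.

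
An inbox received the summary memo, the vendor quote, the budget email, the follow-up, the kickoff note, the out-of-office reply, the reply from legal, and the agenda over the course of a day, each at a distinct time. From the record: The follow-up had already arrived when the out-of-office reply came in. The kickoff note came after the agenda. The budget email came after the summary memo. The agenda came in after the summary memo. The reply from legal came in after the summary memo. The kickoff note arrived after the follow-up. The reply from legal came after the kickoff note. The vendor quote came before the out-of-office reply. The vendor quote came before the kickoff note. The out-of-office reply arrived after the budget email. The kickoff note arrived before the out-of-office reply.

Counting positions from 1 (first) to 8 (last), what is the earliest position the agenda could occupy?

2

The summary memo must come before the agenda — 1 forced predecessor.
Nothing else is forced ahead of the agenda, so its earliest slot is position 1 + 1 = 2.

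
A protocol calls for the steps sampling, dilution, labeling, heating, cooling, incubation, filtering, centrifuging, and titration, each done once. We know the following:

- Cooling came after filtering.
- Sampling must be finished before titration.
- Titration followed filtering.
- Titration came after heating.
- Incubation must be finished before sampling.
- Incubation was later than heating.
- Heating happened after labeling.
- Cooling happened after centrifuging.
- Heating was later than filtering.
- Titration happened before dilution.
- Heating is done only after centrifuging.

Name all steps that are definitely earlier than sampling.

centrifuging, filtering, heating, incubation, labeling

Directly stated before sampling: incubation.
Centrifuging reaches sampling via centrifuging → heating → incubation → sampling.
Filtering reaches sampling via filtering → heating → incubation → sampling.
Heating reaches sampling via heating → incubation → sampling.
Likewise labeling reaches sampling by chaining the stated constraints.
No chain forces cooling (or any of the others) ahead of sampling.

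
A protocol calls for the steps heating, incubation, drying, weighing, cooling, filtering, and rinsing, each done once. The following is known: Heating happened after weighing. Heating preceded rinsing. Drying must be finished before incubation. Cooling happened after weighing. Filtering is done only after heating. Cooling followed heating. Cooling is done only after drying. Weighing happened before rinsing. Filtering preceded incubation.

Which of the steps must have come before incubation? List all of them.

drying, filtering, heating, weighing

Directly stated before incubation: drying and filtering.
Heating reaches incubation via heating → filtering → incubation.
Weighing reaches incubation via weighing → heating → filtering → incubation.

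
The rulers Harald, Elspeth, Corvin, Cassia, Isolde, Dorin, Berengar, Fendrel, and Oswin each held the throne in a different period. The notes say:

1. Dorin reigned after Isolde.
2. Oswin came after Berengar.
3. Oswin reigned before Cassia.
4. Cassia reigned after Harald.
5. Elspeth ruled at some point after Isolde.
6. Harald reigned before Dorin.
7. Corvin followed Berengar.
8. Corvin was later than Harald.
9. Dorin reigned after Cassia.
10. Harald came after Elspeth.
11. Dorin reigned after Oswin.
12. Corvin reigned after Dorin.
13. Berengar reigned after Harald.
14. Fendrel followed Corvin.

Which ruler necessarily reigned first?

Isolde has a chain of constraints placing them before every other ruler, so Isolde must be first.

Isolde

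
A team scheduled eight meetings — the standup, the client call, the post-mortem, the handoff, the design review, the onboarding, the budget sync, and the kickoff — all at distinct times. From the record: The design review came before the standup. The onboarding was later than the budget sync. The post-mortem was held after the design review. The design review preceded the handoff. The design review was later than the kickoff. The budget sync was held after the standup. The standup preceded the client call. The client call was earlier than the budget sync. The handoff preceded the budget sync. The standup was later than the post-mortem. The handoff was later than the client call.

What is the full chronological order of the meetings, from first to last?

the kickoff, the design review, the post-mortem, the standup, the client call, the handoff, the budget sync, the onboarding

The constraints fix every adjacent pair, so only one ordering works:
the kickoff → the design review → the post-mortem → the standup → the client call → the handoff → the budget sync → the onboarding.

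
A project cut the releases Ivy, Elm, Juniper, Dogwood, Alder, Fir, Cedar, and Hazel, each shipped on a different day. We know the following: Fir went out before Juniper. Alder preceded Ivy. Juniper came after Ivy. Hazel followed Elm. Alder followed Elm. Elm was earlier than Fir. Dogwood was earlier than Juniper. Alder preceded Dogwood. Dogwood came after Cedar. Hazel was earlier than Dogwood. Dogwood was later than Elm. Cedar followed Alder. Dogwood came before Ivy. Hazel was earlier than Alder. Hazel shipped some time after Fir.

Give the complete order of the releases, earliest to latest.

Elm, Fir, Hazel, Alder, Cedar, Dogwood, Ivy, Juniper

The constraints fix every adjacent pair, so only one ordering works:
Elm → Fir → Hazel → Alder → Cedar → Dogwood → Ivy → Juniper.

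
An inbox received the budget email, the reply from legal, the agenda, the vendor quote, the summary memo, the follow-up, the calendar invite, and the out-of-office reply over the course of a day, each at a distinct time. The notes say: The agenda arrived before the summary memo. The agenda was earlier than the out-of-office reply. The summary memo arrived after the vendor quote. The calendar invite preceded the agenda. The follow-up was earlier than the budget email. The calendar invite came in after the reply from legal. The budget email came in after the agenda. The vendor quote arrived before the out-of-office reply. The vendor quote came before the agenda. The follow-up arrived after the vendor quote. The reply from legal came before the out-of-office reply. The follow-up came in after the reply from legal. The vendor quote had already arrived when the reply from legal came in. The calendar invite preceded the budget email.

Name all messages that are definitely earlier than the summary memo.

the agenda, the calendar invite, the reply from legal, the vendor quote

Directly stated before the summary memo: the agenda and the vendor quote.
The calendar invite reaches the summary memo via the calendar invite → the agenda → the summary memo.
The reply from legal reaches the summary memo via the reply from legal → the calendar invite → the agenda → the summary memo.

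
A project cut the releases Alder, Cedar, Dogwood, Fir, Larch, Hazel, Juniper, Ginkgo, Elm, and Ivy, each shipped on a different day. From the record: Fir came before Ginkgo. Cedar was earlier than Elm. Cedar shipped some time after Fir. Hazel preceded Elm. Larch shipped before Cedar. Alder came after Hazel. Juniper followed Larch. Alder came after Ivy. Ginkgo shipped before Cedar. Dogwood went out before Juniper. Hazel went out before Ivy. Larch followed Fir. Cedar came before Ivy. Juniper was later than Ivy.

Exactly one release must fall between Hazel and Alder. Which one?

Tracing the constraints gives Hazel → Ivy → Alder, so Ivy sits after Hazel and before Alder.
No other release is forced both after Hazel and before Alder.

Ivy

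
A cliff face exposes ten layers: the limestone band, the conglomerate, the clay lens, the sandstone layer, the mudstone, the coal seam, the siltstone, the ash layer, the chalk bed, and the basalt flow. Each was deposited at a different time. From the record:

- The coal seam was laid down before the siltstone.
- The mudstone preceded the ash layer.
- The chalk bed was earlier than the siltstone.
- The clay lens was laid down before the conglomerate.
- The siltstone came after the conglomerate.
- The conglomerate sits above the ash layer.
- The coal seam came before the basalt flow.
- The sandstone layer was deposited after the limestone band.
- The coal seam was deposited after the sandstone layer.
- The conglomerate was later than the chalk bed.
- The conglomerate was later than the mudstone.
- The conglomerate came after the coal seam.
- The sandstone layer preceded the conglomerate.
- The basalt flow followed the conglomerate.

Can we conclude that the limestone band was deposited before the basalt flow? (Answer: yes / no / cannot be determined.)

yes

Chain the constraints: the limestone band → the sandstone layer → the conglomerate → the basalt flow. Each link is directly stated, so the limestone band comes before the basalt flow.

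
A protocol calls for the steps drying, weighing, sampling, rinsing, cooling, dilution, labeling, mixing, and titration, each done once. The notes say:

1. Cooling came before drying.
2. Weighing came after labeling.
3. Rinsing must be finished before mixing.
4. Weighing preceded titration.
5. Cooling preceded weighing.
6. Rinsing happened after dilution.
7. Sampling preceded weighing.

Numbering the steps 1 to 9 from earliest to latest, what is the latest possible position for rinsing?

Rinsing must come before mixing — 1 step forced after it.
Everything else can be placed before rinsing in some valid order, so rinsing can sit as late as position 9 − 1 = 8.

8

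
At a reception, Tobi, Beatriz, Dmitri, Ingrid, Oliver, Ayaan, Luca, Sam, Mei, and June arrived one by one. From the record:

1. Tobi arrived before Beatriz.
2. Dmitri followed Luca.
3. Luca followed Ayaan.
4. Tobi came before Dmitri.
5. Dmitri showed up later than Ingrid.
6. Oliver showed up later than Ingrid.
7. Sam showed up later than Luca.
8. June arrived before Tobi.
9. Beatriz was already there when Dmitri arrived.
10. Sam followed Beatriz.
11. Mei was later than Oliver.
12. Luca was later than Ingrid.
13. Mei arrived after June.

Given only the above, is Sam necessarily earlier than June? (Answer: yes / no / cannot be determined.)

Tracing the constraints gives June → Tobi → Beatriz → Sam, so June must come before Sam.
That means Sam cannot be before June.

no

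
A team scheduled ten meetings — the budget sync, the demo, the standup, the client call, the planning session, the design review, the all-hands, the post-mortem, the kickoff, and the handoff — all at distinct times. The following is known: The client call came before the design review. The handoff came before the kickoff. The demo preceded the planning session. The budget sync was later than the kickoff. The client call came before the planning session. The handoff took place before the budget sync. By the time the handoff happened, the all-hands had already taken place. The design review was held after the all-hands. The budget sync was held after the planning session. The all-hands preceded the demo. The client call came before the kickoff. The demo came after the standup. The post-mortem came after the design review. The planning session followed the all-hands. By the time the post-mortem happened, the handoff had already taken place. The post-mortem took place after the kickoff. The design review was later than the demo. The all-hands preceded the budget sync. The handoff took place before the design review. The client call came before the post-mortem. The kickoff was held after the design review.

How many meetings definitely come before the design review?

5

Directly stated before the design review: the all-hands, the client call, the demo, and the handoff.
The standup reaches the design review via the standup → the demo → the design review.
No chain forces the budget sync (or any of the others) ahead of the design review.
That's the all-hands, the client call, the demo, the handoff, and the standup — 5 in all.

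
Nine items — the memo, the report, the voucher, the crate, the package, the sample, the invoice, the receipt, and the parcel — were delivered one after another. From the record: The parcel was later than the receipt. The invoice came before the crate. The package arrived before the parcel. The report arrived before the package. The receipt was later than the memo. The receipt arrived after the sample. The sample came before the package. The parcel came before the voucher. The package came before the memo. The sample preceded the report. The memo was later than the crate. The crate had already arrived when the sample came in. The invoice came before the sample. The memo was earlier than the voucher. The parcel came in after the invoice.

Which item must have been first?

The invoice has a chain of constraints placing it before every other item, so the invoice must be first.

the invoice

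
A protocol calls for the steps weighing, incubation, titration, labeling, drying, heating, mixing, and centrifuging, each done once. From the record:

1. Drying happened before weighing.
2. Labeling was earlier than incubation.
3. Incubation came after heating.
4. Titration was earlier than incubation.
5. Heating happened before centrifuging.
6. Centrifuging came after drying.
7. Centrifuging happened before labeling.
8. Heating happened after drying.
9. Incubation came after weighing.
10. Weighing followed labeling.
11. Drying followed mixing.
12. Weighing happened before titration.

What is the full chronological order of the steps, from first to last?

mixing, drying, heating, centrifuging, labeling, weighing, titration, incubation

The constraints fix every adjacent pair, so only one ordering works:
mixing → drying → heating → centrifuging → labeling → weighing → titration → incubation.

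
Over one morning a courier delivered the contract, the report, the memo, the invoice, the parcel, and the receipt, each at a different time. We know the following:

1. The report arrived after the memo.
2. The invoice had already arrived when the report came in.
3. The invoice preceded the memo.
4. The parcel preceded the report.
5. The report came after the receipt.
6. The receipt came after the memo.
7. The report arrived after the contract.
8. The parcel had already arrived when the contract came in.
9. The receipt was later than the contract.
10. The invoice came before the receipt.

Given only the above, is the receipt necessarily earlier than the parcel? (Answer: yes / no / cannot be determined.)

no

Tracing the constraints gives the parcel → the contract → the receipt, so the parcel must come before the receipt.
That means the receipt cannot be before the parcel.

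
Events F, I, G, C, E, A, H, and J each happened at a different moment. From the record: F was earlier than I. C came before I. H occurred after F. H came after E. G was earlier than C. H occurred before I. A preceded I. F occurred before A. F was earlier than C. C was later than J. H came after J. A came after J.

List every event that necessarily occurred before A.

F, J

Directly stated before A: F and J.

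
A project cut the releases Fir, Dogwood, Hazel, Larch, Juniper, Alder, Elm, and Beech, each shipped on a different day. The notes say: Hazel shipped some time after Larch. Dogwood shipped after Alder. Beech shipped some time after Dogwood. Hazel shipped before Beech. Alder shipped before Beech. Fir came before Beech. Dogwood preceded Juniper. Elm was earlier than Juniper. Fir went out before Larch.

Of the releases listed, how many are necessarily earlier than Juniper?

Directly stated before Juniper: Dogwood and Elm.
Alder reaches Juniper via Alder → Dogwood → Juniper.
No chain forces Fir (or any of the others) ahead of Juniper.
That's Alder, Dogwood, and Elm — 3 in all.

3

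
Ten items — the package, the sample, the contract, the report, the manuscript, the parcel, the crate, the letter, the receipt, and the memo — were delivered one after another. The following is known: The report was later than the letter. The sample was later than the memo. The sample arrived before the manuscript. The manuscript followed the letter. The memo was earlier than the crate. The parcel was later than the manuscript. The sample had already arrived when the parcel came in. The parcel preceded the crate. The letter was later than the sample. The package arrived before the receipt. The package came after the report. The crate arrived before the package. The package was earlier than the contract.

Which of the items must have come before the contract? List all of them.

Directly stated before the contract: the package.
The crate reaches the contract via the crate → the package → the contract.
The letter reaches the contract via the letter → the report → the package → the contract.
The manuscript reaches the contract via the manuscript → the parcel → the crate → the package → the contract.
Likewise the memo, the parcel, the report, and the sample each reach the contract by chaining the stated constraints.
No chain forces the receipt ahead of the contract.

the crate, the letter, the manuscript, the memo, the package, the parcel, the report, the sample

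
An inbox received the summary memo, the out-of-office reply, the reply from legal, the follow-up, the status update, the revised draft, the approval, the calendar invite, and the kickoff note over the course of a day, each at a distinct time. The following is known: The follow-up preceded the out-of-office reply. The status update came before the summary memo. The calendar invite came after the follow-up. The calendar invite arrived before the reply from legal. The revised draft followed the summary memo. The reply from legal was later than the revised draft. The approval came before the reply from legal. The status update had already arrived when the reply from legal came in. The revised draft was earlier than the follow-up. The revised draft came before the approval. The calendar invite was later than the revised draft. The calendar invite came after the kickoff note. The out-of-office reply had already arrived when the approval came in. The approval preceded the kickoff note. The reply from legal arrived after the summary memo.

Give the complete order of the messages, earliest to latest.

The constraints fix every adjacent pair, so only one ordering works:
the status update → the summary memo → the revised draft → the follow-up → the out-of-office reply → the approval → the kickoff note → the calendar invite → the reply from legal.

the status update, the summary memo, the revised draft, the follow-up, the out-of-office reply, the approval, the kickoff note, the calendar invite, the reply from legal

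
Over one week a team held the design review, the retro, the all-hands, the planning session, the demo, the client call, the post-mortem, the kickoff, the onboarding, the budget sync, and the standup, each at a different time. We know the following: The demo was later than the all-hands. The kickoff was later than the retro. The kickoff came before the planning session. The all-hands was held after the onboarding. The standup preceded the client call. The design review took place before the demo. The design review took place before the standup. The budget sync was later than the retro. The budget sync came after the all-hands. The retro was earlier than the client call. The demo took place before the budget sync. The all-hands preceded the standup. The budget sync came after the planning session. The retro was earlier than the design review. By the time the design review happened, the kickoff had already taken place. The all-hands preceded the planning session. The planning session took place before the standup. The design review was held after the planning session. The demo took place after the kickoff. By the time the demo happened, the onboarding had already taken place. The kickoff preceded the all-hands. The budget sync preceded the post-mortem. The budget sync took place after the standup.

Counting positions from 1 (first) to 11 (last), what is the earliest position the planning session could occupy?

5

The all-hands, the kickoff, the onboarding, and the retro must all come before the planning session — 4 forced predecessors.
Nothing else is forced ahead of the planning session, so its earliest slot is position 4 + 1 = 5.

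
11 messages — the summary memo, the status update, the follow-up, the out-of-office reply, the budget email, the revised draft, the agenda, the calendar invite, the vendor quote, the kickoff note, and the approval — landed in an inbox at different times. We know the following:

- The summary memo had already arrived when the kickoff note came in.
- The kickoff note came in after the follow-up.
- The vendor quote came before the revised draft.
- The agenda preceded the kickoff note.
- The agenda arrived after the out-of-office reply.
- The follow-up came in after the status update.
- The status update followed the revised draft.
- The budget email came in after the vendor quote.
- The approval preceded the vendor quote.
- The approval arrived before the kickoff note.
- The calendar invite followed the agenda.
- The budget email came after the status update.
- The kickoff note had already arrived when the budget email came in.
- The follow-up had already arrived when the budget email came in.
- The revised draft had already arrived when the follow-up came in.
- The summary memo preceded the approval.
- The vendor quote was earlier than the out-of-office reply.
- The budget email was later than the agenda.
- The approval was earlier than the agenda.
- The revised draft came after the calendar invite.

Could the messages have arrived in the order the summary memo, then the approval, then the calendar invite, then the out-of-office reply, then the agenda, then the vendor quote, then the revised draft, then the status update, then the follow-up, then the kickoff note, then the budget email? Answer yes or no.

The constraints require the agenda before the calendar invite, but in the proposed sequence the calendar invite appears ahead of the agenda. That one violation is enough.

no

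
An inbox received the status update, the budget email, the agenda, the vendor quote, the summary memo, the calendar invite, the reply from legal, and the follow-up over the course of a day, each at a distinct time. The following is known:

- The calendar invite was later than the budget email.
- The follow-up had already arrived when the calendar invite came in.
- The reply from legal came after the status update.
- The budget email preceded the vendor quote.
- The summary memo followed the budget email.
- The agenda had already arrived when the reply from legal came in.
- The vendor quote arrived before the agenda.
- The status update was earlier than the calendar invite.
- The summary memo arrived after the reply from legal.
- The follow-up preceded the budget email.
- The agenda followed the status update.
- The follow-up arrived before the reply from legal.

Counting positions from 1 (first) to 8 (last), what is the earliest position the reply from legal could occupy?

The agenda, the budget email, the follow-up, the status update, and the vendor quote must all come before the reply from legal — 5 forced predecessors.
Nothing else is forced ahead of the reply from legal, so its earliest slot is position 5 + 1 = 6.

6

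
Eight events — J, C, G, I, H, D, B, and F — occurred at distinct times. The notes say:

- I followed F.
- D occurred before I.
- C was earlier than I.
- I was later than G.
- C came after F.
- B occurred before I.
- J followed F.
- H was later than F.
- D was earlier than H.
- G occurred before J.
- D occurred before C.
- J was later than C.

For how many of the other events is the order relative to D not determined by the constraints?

3

Forced after D: C, H, I, and J.
That leaves B, F, and G with no forced order relative to D — 3.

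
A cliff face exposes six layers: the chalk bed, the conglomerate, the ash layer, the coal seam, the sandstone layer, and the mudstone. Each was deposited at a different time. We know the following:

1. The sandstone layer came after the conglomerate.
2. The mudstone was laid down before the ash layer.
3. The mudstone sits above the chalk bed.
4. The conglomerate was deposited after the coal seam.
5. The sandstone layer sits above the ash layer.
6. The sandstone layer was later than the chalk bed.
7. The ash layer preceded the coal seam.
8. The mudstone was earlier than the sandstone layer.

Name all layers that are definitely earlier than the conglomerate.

Directly stated before the conglomerate: the coal seam.
The ash layer reaches the conglomerate via the ash layer → the coal seam → the conglomerate.
The chalk bed reaches the conglomerate via the chalk bed → the mudstone → the ash layer → the coal seam → the conglomerate.
The mudstone reaches the conglomerate via the mudstone → the ash layer → the coal seam → the conglomerate.
No chain forces the sandstone layer ahead of the conglomerate.

the ash layer, the chalk bed, the coal seam, the mudstone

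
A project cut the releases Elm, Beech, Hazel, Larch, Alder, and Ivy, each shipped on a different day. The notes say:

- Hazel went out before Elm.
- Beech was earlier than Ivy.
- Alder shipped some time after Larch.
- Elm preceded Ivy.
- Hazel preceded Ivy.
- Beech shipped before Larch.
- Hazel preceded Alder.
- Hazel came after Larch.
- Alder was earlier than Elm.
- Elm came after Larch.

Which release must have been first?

Beech has a chain of constraints placing it before every other release, so Beech must be first.

Beech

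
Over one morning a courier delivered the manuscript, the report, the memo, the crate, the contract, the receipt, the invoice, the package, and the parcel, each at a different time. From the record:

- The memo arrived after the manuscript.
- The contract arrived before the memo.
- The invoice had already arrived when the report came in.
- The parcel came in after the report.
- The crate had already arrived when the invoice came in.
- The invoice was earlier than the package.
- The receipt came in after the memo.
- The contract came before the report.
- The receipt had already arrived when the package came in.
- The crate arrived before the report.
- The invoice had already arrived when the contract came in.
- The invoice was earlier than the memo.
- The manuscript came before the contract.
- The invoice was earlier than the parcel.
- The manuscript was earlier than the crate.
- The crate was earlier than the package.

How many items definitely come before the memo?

Directly stated before the memo: the contract, the invoice, and the manuscript.
The crate reaches the memo via the crate → the invoice → the memo.
No chain forces the parcel (or any of the others) ahead of the memo.
That's the contract, the crate, the invoice, and the manuscript — 4 in all.

4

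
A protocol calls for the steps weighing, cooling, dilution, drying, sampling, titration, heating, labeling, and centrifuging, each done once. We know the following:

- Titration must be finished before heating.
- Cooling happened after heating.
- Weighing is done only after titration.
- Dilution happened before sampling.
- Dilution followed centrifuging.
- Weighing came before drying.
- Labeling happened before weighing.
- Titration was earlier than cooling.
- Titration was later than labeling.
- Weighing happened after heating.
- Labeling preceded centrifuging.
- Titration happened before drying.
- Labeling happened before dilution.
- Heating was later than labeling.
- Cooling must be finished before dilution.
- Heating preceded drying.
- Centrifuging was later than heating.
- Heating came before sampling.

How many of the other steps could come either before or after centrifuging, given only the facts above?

Forced before centrifuging: heating, labeling, and titration; forced after centrifuging: dilution and sampling.
That leaves cooling, drying, and weighing with no forced order relative to centrifuging — 3.

3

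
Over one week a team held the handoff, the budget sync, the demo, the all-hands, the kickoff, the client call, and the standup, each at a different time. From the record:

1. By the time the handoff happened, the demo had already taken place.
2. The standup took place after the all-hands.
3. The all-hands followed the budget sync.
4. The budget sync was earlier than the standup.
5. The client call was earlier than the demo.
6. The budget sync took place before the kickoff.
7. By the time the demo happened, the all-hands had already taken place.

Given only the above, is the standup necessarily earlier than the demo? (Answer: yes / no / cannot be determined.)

cannot be determined

No chain of stated constraints runs from the standup to the demo, and none runs from the demo to the standup either.
So the relative order of the standup and the demo is not fixed by the given facts.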